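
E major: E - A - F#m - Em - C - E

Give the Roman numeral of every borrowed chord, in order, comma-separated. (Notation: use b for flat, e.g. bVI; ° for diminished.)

In E major the diatonic chords are E, F#m, G#m, A, B, C#m, D#dim. E, A and F#m are all diatonic. Em (E–G–B) is not: scale degree 1 in E major carries E (I). In E minor the chord on that degree is Em, so here it functions as i, borrowed from the parallel minor. But C (C–E–G) is foreign: the diatonic vi on degree 6 is C#m, whereas C comes from E minor. It is labeled bVI.

i, bVI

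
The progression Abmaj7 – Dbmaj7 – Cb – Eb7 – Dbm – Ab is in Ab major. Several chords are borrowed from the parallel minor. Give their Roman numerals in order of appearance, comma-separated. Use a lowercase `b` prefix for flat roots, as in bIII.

In Ab major the diatonic chords are Ab, Bbm, Cm, Db, Eb, Fm, Gdim. Abmaj7, Dbmaj7, Eb7 and Ab are all diatonic. Cb (Cb–Eb–Gb) doesn't fit — on degree 3 Ab major would have Cm (iii). Cb is the degree-3 chord of Ab minor, so it is the borrowed bIII. Dbm (Db–Fb–Ab) is not: scale degree 4 in Ab major carries Db (IV). In Ab minor the chord on that degree is Dbm, so here it functions as iv, borrowed from the parallel minor.

bIII, iv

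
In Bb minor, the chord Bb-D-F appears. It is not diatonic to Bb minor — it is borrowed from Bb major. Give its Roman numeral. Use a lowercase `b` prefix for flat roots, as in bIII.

I

The root Bb is the diatonic 1st degree of Bb minor; the borrowing shows in the chord quality. Diatonically Bb minor has Bbm (i) on that degree; Bb–D–F is instead the major chord native to Bb major, so it takes the label I.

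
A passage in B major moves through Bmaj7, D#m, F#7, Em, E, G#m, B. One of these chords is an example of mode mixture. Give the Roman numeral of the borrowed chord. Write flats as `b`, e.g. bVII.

iv

The diatonic triads in B major are B, C#m, D#m, E, F#, G#m, A#dim. Of the given chords, Bmaj7, D#m, F#7, E, G#m and B are diatonic. Em (E–G–B) is not: scale degree 4 in B major carries E (IV). In B minor the chord on that degree is Em, so here it functions as iv, borrowed from the parallel minor.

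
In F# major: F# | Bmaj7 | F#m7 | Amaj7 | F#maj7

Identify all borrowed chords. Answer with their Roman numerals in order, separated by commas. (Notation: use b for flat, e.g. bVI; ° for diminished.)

i7, bIIImaj7

In F# major the diatonic chords are F#, G#m, A#m, B, C#, D#m, E#dim. F#, Bmaj7 and F#maj7 all belong to that set. F#m7 (F#–A–C#–E) doesn't fit — on degree 1 F# major would have F# (I). F#m7 is the degree-1 chord of F# minor, so it is the borrowed i7. But Amaj7 (A–C#–E–G#) is foreign: the diatonic iii on degree 3 is A#m, whereas Amaj7 comes from F# minor. It is labeled bIIImaj7.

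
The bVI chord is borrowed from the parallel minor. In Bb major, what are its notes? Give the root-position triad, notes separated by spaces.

The root of bVI is the lowered 6th degree: G becomes Gb. In Bb minor the chord on Gb is Gb–Bb–Db.

Gb Bb Db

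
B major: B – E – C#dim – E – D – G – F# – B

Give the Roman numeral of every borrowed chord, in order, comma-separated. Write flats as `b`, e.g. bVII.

The diatonic triads in B major are B, C#m, D#m, E, F#, G#m, A#dim. B, E and F# all belong to that set. C#dim (C#–E–G) is not: scale degree 2 in B major carries C#m (ii). In B minor the chord on that degree is C#dim, so here it functions as ii°, borrowed from the parallel minor. D (D–F#–A) is not: scale degree 3 in B major carries D#m (iii). In B minor the chord on that degree is D, so here it functions as bIII, borrowed from the parallel minor. G (G–B–D) is not: scale degree 6 in B major carries G#m (vi). In B minor the chord on that degree is G, so here it functions as bVI, borrowed from the parallel minor.

ii°, bIII, bVI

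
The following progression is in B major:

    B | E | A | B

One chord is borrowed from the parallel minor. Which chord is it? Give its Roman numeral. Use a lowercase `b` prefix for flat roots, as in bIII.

bVII

In B major the diatonic chords are B, C#m, D#m, E, F#, G#m, A#dim. Of the given chords, B and E are diatonic. A (A–C#–E) is not: scale degree 7 in B major carries A#dim (vii°). In B minor the chord on that degree is A, so here it functions as bVII, borrowed from the parallel minor.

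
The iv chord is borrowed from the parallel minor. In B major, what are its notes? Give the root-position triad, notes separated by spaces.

The root, E, is scale degree 4 — the same note in B major and B minor; only the chord quality changes. Building the minor chord from the parallel minor on E: E–G–B.

E G B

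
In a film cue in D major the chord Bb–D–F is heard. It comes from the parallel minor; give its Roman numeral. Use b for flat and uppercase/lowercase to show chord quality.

Bb is the lowered form of scale degree 6 in D major (the diatonic degree 6 is B). Bb–D–F is a major chord — the form found in D minor, not the diatonic vi (Bm). Borrowed into D major it is written bVI.

bVI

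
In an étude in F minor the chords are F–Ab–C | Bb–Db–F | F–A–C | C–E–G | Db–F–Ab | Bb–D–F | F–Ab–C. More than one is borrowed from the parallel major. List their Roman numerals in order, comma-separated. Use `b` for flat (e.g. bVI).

I, IV

In F minor (with V from harmonic minor) the diatonic chords are Fm, Gdim, Ab, Bbm, C, Db, Eb. F–Ab–C = Fm, Bb–Db–F = Bbm, C–E–G = C and Db–F–Ab = Db are all diatonic. F–A–C doesn't fit — on degree 1 F minor would have Fm (i). F is the degree-1 chord of F major, so it is the borrowed I. But Bb–D–F is foreign: the diatonic iv on degree 4 is Bbm, whereas Bb comes from F major. It is labeled IV.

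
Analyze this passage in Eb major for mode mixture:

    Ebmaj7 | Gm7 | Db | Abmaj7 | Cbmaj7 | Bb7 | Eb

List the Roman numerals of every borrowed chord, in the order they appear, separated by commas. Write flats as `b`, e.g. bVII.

In Eb major the diatonic chords are Eb, Fm, Gm, Ab, Bb, Cm, Ddim. Of the given chords, Ebmaj7, Gm7, Abmaj7, Bb7 and Eb are diatonic. But Db (Db–F–Ab) is foreign: the diatonic vii° on degree 7 is Ddim, whereas Db comes from Eb minor. It is labeled bVII. But Cbmaj7 (Cb–Eb–Gb–Bb) is foreign: the diatonic vi on degree 6 is Cm, whereas Cbmaj7 comes from Eb minor. It is labeled bVImaj7.

bVII, bVImaj7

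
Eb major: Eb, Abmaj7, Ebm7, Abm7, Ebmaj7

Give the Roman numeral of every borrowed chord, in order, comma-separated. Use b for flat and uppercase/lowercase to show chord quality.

i7, iv7

In Eb major the diatonic chords are Eb, Fm, Gm, Ab, Bb, Cm, Ddim. Eb, Abmaj7 and Ebmaj7 all belong to that set. Ebm7 (Eb–Gb–Bb–Db) doesn't fit — on degree 1 Eb major would have Eb (I). Ebm7 is the degree-1 chord of Eb minor, so it is the borrowed i7. But Abm7 (Ab–Cb–Eb–Gb) is foreign: the diatonic IV on degree 4 is Ab, whereas Abm7 comes from Eb minor. It is labeled iv7.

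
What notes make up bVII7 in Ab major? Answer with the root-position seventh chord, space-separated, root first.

Gb Bb Db Fb

Scale degree 7 in Ab major is G. bVII7 uses the lowered form, Gb, taken from Ab minor. Building the dominant-seventh chord from the parallel minor on Gb: Gb–Bb–Db–Fb.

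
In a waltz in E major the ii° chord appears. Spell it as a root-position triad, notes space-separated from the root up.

ii° is built on scale degree 2, which is F# in both E major and its parallel. Stacking thirds in E minor on F# gives F#–A–C.

F# A C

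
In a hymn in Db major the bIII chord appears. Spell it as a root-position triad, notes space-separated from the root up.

Scale degree 3 in Db major is F. bIII uses the lowered form, Fb, taken from Db minor. In Db minor the chord on Fb is Fb–Ab–Cb.

Fb Ab Cb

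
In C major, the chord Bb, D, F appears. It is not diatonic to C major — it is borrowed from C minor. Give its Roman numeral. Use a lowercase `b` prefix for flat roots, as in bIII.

Bb is the lowered form of scale degree 7 in C major (the diatonic degree 7 is B). The diatonic chord on degree 7 would be Bdim (vii°), but Bb–D–F is the major chord from C minor. As a borrowed chord it is labeled bVII.

bVII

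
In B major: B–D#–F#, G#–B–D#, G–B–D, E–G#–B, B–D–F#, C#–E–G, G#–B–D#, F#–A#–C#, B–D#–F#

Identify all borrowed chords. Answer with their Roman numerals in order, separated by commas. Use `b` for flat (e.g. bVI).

bVI, i, ii°

In B major the diatonic chords are B, C#m, D#m, E, F#, G#m, A#dim. B–D#–F# = B, G#–B–D# = G#m, E–G#–B = E and F#–A#–C# = F# are all diatonic. G–B–D doesn't fit — on degree 6 B major would have G#m (vi). G is the degree-6 chord of B minor, so it is the borrowed bVI. But B–D–F# is foreign: the diatonic I on degree 1 is B, whereas Bm comes from B minor. It is labeled i. But C#–E–G is foreign: the diatonic ii on degree 2 is C#m, whereas C#dim comes from B minor. It is labeled ii°.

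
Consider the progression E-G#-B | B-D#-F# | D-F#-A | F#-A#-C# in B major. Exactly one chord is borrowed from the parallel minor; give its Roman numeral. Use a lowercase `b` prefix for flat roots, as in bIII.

bIII

B major has the diatonic set B, C#m, D#m, E, F#, G#m, A#dim. E–G#–B = E, B–D#–F# = B and F#–A#–C# = F# are all diatonic. But D–F#–A is foreign: the diatonic iii on degree 3 is D#m, whereas D comes from B minor. It is labeled bIII.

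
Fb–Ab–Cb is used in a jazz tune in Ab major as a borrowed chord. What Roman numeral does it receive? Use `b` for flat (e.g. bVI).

bVI

In Ab major scale degree 6 is F; Fb is its lowered form, from Ab minor. Fb–Ab–Cb is a major chord — the form found in Ab minor, not the diatonic vi (Fm). Borrowed into Ab major it is written bVI.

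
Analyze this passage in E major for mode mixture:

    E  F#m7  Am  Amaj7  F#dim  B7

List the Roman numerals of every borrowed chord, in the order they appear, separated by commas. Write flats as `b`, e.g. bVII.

iv, ii°

The diatonic triads in E major are E, F#m, G#m, A, B, C#m, D#dim. Of the given chords, E, F#m7, Amaj7 and B7 are diatonic. Am (A–C–E) is not: scale degree 4 in E major carries A (IV). In E minor the chord on that degree is Am, so here it functions as iv, borrowed from the parallel minor. F#dim (F#–A–C) is not: scale degree 2 in E major carries F#m (ii). In E minor the chord on that degree is F#dim, so here it functions as ii°, borrowed from the parallel minor.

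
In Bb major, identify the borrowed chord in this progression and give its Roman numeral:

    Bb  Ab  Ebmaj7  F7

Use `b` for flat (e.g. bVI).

bVII

Bb major has the diatonic set Bb, Cm, Dm, Eb, F, Gm, Adim. Bb, Ebmaj7 and F7 are all diatonic. But Ab (Ab–C–Eb) is foreign: the diatonic vii° on degree 7 is Adim, whereas Ab comes from Bb minor. It is labeled bVII.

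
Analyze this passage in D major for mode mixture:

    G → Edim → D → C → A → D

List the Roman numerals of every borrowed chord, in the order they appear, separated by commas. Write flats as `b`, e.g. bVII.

In D major the diatonic chords are D, Em, F#m, G, A, Bm, C#dim. G, D and A all belong to that set. Edim (E–G–Bb) doesn't fit — on degree 2 D major would have Em (ii). Edim is the degree-2 chord of D minor, so it is the borrowed ii°. C (C–E–G) doesn't fit — on degree 7 D major would have C#dim (vii°). C is the degree-7 chord of D minor, so it is the borrowed bVII.

ii°, bVII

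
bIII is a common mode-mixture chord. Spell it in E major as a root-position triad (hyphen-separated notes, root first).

G-B-D

bIII is built on the lowered scale degree 3. In E major degree 3 is G#; lowered it becomes G. Stacking thirds in E minor on G gives G–B–D.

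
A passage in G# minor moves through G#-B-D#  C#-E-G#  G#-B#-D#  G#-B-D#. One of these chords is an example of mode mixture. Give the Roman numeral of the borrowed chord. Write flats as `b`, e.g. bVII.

G# minor has the diatonic set G#m, A#dim, B, C#m, D#, E, F# (with V from harmonic minor). G#–B–D# = G#m and C#–E–G# = C#m both belong to that set. But G#–B#–D# is foreign: the diatonic i on degree 1 is G#m, whereas G# comes from G# major. It is labeled I.

I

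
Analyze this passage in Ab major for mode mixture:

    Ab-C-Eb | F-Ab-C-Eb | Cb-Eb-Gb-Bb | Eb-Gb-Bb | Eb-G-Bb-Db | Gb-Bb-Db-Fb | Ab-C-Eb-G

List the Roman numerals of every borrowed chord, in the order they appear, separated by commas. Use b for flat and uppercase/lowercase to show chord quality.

The diatonic triads in Ab major are Ab, Bbm, Cm, Db, Eb, Fm, Gdim. Ab–C–Eb = Ab, F–Ab–C–Eb = Fm7, Eb–G–Bb–Db = Eb7 and Ab–C–Eb–G = Abmaj7 are all diatonic. Cb–Eb–Gb–Bb doesn't fit — on degree 3 Ab major would have Cm (iii). Cbmaj7 is the degree-3 chord of Ab minor, so it is the borrowed bIIImaj7. Eb–Gb–Bb doesn't fit — on degree 5 Ab major would have Eb (V). Ebm is the degree-5 chord of Ab minor, so it is the borrowed v. But Gb–Bb–Db–Fb is foreign: the diatonic vii° on degree 7 is Gdim, whereas Gb7 comes from Ab minor. It is labeled bVII7.

bIIImaj7, v, bVII7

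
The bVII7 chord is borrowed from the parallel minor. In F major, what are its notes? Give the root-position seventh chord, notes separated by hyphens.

bVII7 is built on the lowered scale degree 7. In F major degree 7 is E; lowered it becomes Eb. In F minor the chord on Eb is Eb–G–Bb–Db.

Eb-G-Bb-Db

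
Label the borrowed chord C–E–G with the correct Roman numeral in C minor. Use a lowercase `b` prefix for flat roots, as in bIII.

I

C is scale degree 1 in C minor. Diatonically C minor has Cm (i) on that degree; C–E–G is instead the major chord native to C major, so it takes the label I.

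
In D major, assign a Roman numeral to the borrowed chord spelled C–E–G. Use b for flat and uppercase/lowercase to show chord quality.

bVII

In D major scale degree 7 is C#; C is its lowered form, from D minor. Diatonically D major has C#dim (vii°) on that degree; C–E–G is instead the major chord native to D minor, so it takes the label bVII.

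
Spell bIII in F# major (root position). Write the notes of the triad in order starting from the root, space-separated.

Scale degree 3 in F# major is A#. bIII uses the lowered form, A, taken from F# minor. Building the major chord from the parallel minor on A: A–C#–E.

A C# E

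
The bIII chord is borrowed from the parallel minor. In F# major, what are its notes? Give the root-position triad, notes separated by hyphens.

bIII is built on the lowered scale degree 3. In F# major degree 3 is A#; lowered it becomes A. Stacking thirds in F# minor on A gives A–C#–E.

A-C#-E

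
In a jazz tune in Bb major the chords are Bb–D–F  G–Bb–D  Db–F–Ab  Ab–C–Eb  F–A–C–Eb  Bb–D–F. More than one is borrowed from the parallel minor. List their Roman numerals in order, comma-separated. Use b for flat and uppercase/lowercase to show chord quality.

The diatonic triads in Bb major are Bb, Cm, Dm, Eb, F, Gm, Adim. Bb–D–F = Bb, G–Bb–D = Gm and F–A–C–Eb = F7 are all diatonic. But Db–F–Ab is foreign: the diatonic iii on degree 3 is Dm, whereas Db comes from Bb minor. It is labeled bIII. Ab–C–Eb is not: scale degree 7 in Bb major carries Adim (vii°). In Bb minor the chord on that degree is Ab, so here it functions as bVII, borrowed from the parallel minor.

bIII, bVII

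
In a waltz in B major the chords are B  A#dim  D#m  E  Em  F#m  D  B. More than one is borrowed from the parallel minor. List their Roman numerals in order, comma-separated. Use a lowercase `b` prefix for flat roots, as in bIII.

In B major the diatonic chords are B, C#m, D#m, E, F#, G#m, A#dim. B, A#dim, D#m and E are all diatonic. But Em (E–G–B) is foreign: the diatonic IV on degree 4 is E, whereas Em comes from B minor. It is labeled iv. F#m (F#–A–C#) doesn't fit — on degree 5 B major would have F# (V). F#m is the degree-5 chord of B minor, so it is the borrowed v. But D (D–F#–A) is foreign: the diatonic iii on degree 3 is D#m, whereas D comes from B minor. It is labeled bIII.

iv, v, bIII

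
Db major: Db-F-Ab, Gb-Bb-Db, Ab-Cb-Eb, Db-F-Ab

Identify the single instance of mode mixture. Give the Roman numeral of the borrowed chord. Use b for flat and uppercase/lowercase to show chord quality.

v

The diatonic triads in Db major are Db, Ebm, Fm, Gb, Ab, Bbm, Cdim. Db–F–Ab = Db and Gb–Bb–Db = Gb are both diatonic. Ab–Cb–Eb is not: scale degree 5 in Db major carries Ab (V). In Db minor the chord on that degree is Abm, so here it functions as v, borrowed from the parallel minor.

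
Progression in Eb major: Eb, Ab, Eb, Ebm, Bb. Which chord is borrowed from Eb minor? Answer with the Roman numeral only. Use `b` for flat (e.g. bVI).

In Eb major the diatonic chords are Eb, Fm, Gm, Ab, Bb, Cm, Ddim. Eb, Ab and Bb all belong to that set. Ebm (Eb–Gb–Bb) doesn't fit — on degree 1 Eb major would have Eb (I). Ebm is the degree-1 chord of Eb minor, so it is the borrowed i.

i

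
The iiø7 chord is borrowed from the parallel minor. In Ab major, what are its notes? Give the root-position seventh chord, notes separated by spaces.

The root, Bb, is scale degree 2 — the same note in Ab major and Ab minor; only the chord quality changes. In Ab minor the chord on Bb is Bb–Db–Fb–Ab.

Bb Db Fb Ab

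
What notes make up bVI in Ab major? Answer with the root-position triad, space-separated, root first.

Fb Ab Cb

Scale degree 6 in Ab major is F. bVI uses the lowered form, Fb, taken from Ab minor. In Ab minor the chord on Fb is Fb–Ab–Cb.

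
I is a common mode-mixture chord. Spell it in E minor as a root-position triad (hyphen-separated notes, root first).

E-G#-B

The root, E, is scale degree 1 — the same note in E minor and E major; only the chord quality changes. Building the major chord from the parallel major on E: E–G#–B.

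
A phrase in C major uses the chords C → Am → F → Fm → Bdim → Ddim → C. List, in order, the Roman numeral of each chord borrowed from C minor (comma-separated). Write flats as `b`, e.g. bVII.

iv, ii°

In C major the diatonic chords are C, Dm, Em, F, G, Am, Bdim. C, Am, F and Bdim all belong to that set. Fm (F–Ab–C) is not: scale degree 4 in C major carries F (IV). In C minor the chord on that degree is Fm, so here it functions as iv, borrowed from the parallel minor. But Ddim (D–F–Ab) is foreign: the diatonic ii on degree 2 is Dm, whereas Ddim comes from C minor. It is labeled ii°.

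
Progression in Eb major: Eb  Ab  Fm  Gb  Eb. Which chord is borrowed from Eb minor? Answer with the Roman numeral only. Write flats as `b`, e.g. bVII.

The diatonic triads in Eb major are Eb, Fm, Gm, Ab, Bb, Cm, Ddim. Eb, Ab and Fm all belong to that set. But Gb (Gb–Bb–Db) is foreign: the diatonic iii on degree 3 is Gm, whereas Gb comes from Eb minor. It is labeled bIII.

bIII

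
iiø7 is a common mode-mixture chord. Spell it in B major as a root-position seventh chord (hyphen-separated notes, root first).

C#-E-G-B

The root, C#, is scale degree 2 — the same note in B major and B minor; only the chord quality changes. Building the half-diminished-seventh chord from the parallel minor on C#: C#–E–G–B.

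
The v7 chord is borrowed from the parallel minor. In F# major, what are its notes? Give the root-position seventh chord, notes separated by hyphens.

C#-E-G#-B

v7 is built on scale degree 5, which is C# in both F# major and its parallel. In F# minor the chord on C# is C#–E–G#–B.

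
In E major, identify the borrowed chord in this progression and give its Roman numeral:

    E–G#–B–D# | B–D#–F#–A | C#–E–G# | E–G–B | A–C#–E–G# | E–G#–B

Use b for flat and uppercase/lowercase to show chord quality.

The diatonic triads in E major are E, F#m, G#m, A, B, C#m, D#dim. E–G#–B–D# = Emaj7, B–D#–F#–A = B7, C#–E–G# = C#m, A–C#–E–G# = Amaj7 and E–G#–B = E all belong to that set. E–G–B is not: scale degree 1 in E major carries E (I). In E minor the chord on that degree is Em, so here it functions as i, borrowed from the parallel minor.

i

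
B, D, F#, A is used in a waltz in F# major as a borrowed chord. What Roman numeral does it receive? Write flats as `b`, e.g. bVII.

iv7

The root B is the diatonic 4th degree of F# major; the borrowing shows in the chord quality. The diatonic chord on degree 4 would be B (IV), but B–D–F#–A is the minor-seventh chord from F# minor. As a borrowed chord it is labeled iv7.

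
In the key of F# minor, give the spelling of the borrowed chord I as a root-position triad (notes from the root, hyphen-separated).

I is built on scale degree 1, which is F# in both F# minor and its parallel. Stacking thirds in F# major on F# gives F#–A#–C#.

F#-A#-C#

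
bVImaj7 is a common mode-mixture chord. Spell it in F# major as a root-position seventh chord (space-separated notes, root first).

bVImaj7 is built on the lowered scale degree 6. In F# major degree 6 is D#; lowered it becomes D. Stacking thirds in F# minor on D gives D–F#–A–C#.

D F# A C#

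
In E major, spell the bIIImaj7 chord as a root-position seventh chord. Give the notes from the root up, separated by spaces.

Scale degree 3 in E major is G#. bIIImaj7 uses the lowered form, G, taken from E minor. Stacking thirds in E minor on G gives G–B–D–F#.

G B D F#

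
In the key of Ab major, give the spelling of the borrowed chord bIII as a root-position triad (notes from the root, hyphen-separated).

Scale degree 3 in Ab major is C. bIII uses the lowered form, Cb, taken from Ab minor. Building the major chord from the parallel minor on Cb: Cb–Eb–Gb.

Cb-Eb-Gb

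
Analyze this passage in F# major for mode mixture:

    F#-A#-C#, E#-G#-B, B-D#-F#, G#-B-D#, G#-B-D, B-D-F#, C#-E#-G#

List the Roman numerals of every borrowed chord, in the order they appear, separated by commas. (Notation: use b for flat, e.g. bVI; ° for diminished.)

ii°, iv

F# major has the diatonic set F#, G#m, A#m, B, C#, D#m, E#dim. Of the given chords, F#–A#–C# = F#, E#–G#–B = E#dim, B–D#–F# = B, G#–B–D# = G#m and C#–E#–G# = C# are diatonic. But G#–B–D is foreign: the diatonic ii on degree 2 is G#m, whereas G#dim comes from F# minor. It is labeled ii°. But B–D–F# is foreign: the diatonic IV on degree 4 is B, whereas Bm comes from F# minor. It is labeled iv.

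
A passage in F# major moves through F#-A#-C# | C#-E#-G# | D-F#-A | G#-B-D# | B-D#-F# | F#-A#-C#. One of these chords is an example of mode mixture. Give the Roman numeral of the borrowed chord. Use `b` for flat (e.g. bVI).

bVI

In F# major the diatonic chords are F#, G#m, A#m, B, C#, D#m, E#dim. Of the given chords, F#–A#–C# = F#, C#–E#–G# = C#, G#–B–D# = G#m and B–D#–F# = B are diatonic. But D–F#–A is foreign: the diatonic vi on degree 6 is D#m, whereas D comes from F# minor. It is labeled bVI.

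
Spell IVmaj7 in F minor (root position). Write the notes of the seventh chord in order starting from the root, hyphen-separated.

IVmaj7 is built on scale degree 4, which is Bb in both F minor and its parallel. Stacking thirds in F major on Bb gives Bb–D–F–A.

Bb-D-F-A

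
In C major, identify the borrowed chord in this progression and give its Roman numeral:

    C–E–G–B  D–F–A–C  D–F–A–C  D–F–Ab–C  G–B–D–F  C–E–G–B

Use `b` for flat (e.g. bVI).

C major has the diatonic set C, Dm, Em, F, G, Am, Bdim. Of the given chords, C–E–G–B = Cmaj7, D–F–A–C = Dm7 and G–B–D–F = G7 are diatonic. D–F–Ab–C is not: scale degree 2 in C major carries Dm (ii). In C minor the chord on that degree is Dm7b5, so here it functions as iiø7, borrowed from the parallel minor.

iiø7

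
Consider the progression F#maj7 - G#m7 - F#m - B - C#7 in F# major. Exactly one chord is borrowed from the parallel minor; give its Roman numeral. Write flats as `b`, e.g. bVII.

F# major has the diatonic set F#, G#m, A#m, B, C#, D#m, E#dim. F#maj7, G#m7, B and C#7 all belong to that set. F#m (F#–A–C#) is not: scale degree 1 in F# major carries F# (I). In F# minor the chord on that degree is F#m, so here it functions as i, borrowed from the parallel minor.

i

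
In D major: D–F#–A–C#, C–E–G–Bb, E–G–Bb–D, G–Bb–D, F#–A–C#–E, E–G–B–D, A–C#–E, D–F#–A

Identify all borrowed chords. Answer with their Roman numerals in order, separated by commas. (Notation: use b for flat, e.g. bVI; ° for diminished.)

The diatonic triads in D major are D, Em, F#m, G, A, Bm, C#dim. D–F#–A–C# = Dmaj7, F#–A–C#–E = F#m7, E–G–B–D = Em7, A–C#–E = A and D–F#–A = D all belong to that set. C–E–G–Bb doesn't fit — on degree 7 D major would have C#dim (vii°). C7 is the degree-7 chord of D minor, so it is the borrowed bVII7. But E–G–Bb–D is foreign: the diatonic ii on degree 2 is Em, whereas Em7b5 comes from D minor. It is labeled iiø7. G–Bb–D is not: scale degree 4 in D major carries G (IV). In D minor the chord on that degree is Gm, so here it functions as iv, borrowed from the parallel minor.

bVII7, iiø7, iv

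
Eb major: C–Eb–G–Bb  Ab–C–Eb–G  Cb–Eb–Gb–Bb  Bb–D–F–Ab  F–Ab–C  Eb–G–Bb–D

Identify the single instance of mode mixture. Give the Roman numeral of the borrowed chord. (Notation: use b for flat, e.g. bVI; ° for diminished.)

The diatonic triads in Eb major are Eb, Fm, Gm, Ab, Bb, Cm, Ddim. Of the given chords, C–Eb–G–Bb = Cm7, Ab–C–Eb–G = Abmaj7, Bb–D–F–Ab = Bb7, F–Ab–C = Fm and Eb–G–Bb–D = Ebmaj7 are diatonic. Cb–Eb–Gb–Bb doesn't fit — on degree 6 Eb major would have Cm (vi). Cbmaj7 is the degree-6 chord of Eb minor, so it is the borrowed bVImaj7.

bVImaj7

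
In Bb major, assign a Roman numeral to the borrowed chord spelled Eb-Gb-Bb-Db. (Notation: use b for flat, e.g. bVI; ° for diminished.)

Eb is scale degree 4 in Bb major. Diatonically Bb major has Eb (IV) on that degree; Eb–Gb–Bb–Db is instead the minor-seventh chord native to Bb minor, so it takes the label iv7.

iv7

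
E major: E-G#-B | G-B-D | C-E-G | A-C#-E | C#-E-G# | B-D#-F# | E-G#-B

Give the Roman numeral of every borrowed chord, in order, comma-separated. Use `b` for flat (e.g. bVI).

In E major the diatonic chords are E, F#m, G#m, A, B, C#m, D#dim. E–G#–B = E, A–C#–E = A, C#–E–G# = C#m and B–D#–F# = B are all diatonic. G–B–D doesn't fit — on degree 3 E major would have G#m (iii). G is the degree-3 chord of E minor, so it is the borrowed bIII. But C–E–G is foreign: the diatonic vi on degree 6 is C#m, whereas C comes from E minor. It is labeled bVI.

bIII, bVI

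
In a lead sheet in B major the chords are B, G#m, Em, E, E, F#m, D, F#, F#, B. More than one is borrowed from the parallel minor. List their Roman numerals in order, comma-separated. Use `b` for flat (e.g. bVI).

B major has the diatonic set B, C#m, D#m, E, F#, G#m, A#dim. B, G#m, E and F# all belong to that set. Em (E–G–B) doesn't fit — on degree 4 B major would have E (IV). Em is the degree-4 chord of B minor, so it is the borrowed iv. But F#m (F#–A–C#) is foreign: the diatonic V on degree 5 is F#, whereas F#m comes from B minor. It is labeled v. D (D–F#–A) doesn't fit — on degree 3 B major would have D#m (iii). D is the degree-3 chord of B minor, so it is the borrowed bIII.

iv, v, bIII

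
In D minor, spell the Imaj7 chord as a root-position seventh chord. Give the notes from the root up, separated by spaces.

D F# A C#

The root, D, is scale degree 1 — the same note in D minor and D major; only the chord quality changes. In D major the chord on D is D–F#–A–C#.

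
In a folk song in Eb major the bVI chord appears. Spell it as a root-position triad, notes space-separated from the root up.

Scale degree 6 in Eb major is C. bVI uses the lowered form, Cb, taken from Eb minor. Stacking thirds in Eb minor on Cb gives Cb–Eb–Gb.

Cb Eb Gb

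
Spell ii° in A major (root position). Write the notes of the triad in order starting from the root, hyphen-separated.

The root, B, is scale degree 2 — the same note in A major and A minor; only the chord quality changes. Stacking thirds in A minor on B gives B–D–F.

B-D-F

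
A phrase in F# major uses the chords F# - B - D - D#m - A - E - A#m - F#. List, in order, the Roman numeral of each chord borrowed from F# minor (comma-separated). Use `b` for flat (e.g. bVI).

F# major has the diatonic set F#, G#m, A#m, B, C#, D#m, E#dim. F#, B, D#m and A#m all belong to that set. But D (D–F#–A) is foreign: the diatonic vi on degree 6 is D#m, whereas D comes from F# minor. It is labeled bVI. But A (A–C#–E) is foreign: the diatonic iii on degree 3 is A#m, whereas A comes from F# minor. It is labeled bIII. E (E–G#–B) doesn't fit — on degree 7 F# major would have E#dim (vii°). E is the degree-7 chord of F# minor, so it is the borrowed bVII.

bVI, bIII, bVII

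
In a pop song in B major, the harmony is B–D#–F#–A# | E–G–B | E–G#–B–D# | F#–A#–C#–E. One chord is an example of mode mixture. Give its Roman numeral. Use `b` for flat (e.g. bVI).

iv

B major has the diatonic set B, C#m, D#m, E, F#, G#m, A#dim. B–D#–F#–A# = Bmaj7, E–G#–B–D# = Emaj7 and F#–A#–C#–E = F#7 all belong to that set. E–G–B doesn't fit — on degree 4 B major would have E (IV). Em is the degree-4 chord of B minor, so it is the borrowed iv.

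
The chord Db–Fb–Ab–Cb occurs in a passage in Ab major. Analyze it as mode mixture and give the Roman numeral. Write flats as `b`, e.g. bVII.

iv7

The root Db is the diatonic 4th degree of Ab major; the borrowing shows in the chord quality. Diatonically Ab major has Db (IV) on that degree; Db–Fb–Ab–Cb is instead the minor-seventh chord native to Ab minor, so it takes the label iv7.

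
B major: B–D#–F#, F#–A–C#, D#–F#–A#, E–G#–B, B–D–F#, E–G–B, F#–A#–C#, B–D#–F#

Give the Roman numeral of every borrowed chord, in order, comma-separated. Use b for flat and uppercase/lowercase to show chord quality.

v, i, iv

In B major the diatonic chords are B, C#m, D#m, E, F#, G#m, A#dim. B–D#–F# = B, D#–F#–A# = D#m, E–G#–B = E and F#–A#–C# = F# all belong to that set. F#–A–C# doesn't fit — on degree 5 B major would have F# (V). F#m is the degree-5 chord of B minor, so it is the borrowed v. But B–D–F# is foreign: the diatonic I on degree 1 is B, whereas Bm comes from B minor. It is labeled i. E–G–B doesn't fit — on degree 4 B major would have E (IV). Em is the degree-4 chord of B minor, so it is the borrowed iv.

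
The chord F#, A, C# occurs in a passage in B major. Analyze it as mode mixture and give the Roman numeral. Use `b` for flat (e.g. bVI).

The root F# is the diatonic 5th degree of B major; the borrowing shows in the chord quality. The diatonic chord on degree 5 would be F# (V), but F#–A–C# is the minor chord from B minor. As a borrowed chord it is labeled v.

v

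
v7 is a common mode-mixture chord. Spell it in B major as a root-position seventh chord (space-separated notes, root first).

v7 is built on scale degree 5, which is F# in both B major and its parallel. Building the minor-seventh chord from the parallel minor on F#: F#–A–C#–E.

F# A C# E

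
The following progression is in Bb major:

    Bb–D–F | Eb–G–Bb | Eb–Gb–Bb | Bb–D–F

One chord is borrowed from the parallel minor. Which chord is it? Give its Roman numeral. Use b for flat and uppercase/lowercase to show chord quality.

The diatonic triads in Bb major are Bb, Cm, Dm, Eb, F, Gm, Adim. Of the given chords, Bb–D–F = Bb and Eb–G–Bb = Eb are diatonic. Eb–Gb–Bb doesn't fit — on degree 4 Bb major would have Eb (IV). Ebm is the degree-4 chord of Bb minor, so it is the borrowed iv.

iv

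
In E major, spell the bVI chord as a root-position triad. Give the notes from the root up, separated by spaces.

The root of bVI is the lowered 6th degree: C# becomes C. Building the major chord from the parallel minor on C: C–E–G.

C E G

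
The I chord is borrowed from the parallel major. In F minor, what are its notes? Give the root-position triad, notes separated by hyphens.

F-A-C

The root, F, is scale degree 1 — the same note in F minor and F major; only the chord quality changes. Stacking thirds in F major on F gives F–A–C.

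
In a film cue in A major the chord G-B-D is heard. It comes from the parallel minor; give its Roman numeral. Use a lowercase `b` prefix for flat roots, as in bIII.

bVII

G is the lowered form of scale degree 7 in A major (the diatonic degree 7 is G#). G–B–D is a major chord — the form found in A minor, not the diatonic vii° (G#dim). Borrowed into A major it is written bVII.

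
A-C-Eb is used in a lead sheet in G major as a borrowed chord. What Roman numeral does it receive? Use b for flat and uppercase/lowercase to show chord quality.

ii°

A is scale degree 2 in G major. A–C–Eb is a diminished chord — the form found in G minor, not the diatonic ii (Am). Borrowed into G major it is written ii°.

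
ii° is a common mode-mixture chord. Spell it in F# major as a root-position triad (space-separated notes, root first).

ii° is built on scale degree 2, which is G# in both F# major and its parallel. Building the diminished chord from the parallel minor on G#: G#–B–D.

G# B D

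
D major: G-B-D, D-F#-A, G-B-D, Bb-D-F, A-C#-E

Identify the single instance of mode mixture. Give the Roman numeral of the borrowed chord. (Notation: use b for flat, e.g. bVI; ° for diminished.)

The diatonic triads in D major are D, Em, F#m, G, A, Bm, C#dim. Of the given chords, G–B–D = G, D–F#–A = D and A–C#–E = A are diatonic. Bb–D–F doesn't fit — on degree 6 D major would have Bm (vi). Bb is the degree-6 chord of D minor, so it is the borrowed bVI.

bVI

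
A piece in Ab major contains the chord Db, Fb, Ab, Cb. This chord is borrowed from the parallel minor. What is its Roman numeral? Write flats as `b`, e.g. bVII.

The root Db is the diatonic 4th degree of Ab major; the borrowing shows in the chord quality. Db–Fb–Ab–Cb is a minor-seventh chord — the form found in Ab minor, not the diatonic IV (Db). Borrowed into Ab major it is written iv7.

iv7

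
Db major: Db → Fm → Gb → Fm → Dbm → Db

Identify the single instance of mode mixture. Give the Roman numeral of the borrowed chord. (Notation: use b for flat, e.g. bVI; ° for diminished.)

i

In Db major the diatonic chords are Db, Ebm, Fm, Gb, Ab, Bbm, Cdim. Db, Fm and Gb are all diatonic. Dbm (Db–Fb–Ab) is not: scale degree 1 in Db major carries Db (I). In Db minor the chord on that degree is Dbm, so here it functions as i, borrowed from the parallel minor.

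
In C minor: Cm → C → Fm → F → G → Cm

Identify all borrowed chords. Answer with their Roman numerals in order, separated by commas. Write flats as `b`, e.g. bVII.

I, IV

In C minor (with V from harmonic minor) the diatonic chords are Cm, Ddim, Eb, Fm, G, Ab, Bb. Cm, Fm and G are all diatonic. C (C–E–G) doesn't fit — on degree 1 C minor would have Cm (i). C is the degree-1 chord of C major, so it is the borrowed I. F (F–A–C) doesn't fit — on degree 4 C minor would have Fm (iv). F is the degree-4 chord of C major, so it is the borrowed IV.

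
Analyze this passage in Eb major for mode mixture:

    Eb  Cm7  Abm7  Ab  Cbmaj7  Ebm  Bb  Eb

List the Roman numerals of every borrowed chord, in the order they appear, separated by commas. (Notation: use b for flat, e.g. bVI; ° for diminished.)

iv7, bVImaj7, i

Eb major has the diatonic set Eb, Fm, Gm, Ab, Bb, Cm, Ddim. Eb, Cm7, Ab and Bb are all diatonic. Abm7 (Ab–Cb–Eb–Gb) doesn't fit — on degree 4 Eb major would have Ab (IV). Abm7 is the degree-4 chord of Eb minor, so it is the borrowed iv7. Cbmaj7 (Cb–Eb–Gb–Bb) doesn't fit — on degree 6 Eb major would have Cm (vi). Cbmaj7 is the degree-6 chord of Eb minor, so it is the borrowed bVImaj7. But Ebm (Eb–Gb–Bb) is foreign: the diatonic I on degree 1 is Eb, whereas Ebm comes from Eb minor. It is labeled i.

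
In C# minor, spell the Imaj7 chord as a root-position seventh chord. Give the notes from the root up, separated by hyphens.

The root, C#, is scale degree 1 — the same note in C# minor and C# major; only the chord quality changes. In C# major the chord on C# is C#–E#–G#–B#.

C#-E#-G#-B#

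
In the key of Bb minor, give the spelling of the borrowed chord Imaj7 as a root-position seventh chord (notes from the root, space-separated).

Imaj7 is built on scale degree 1, which is Bb in both Bb minor and its parallel. Stacking thirds in Bb major on Bb gives Bb–D–F–A.

Bb D F A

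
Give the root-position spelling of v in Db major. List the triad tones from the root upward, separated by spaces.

The root, Ab, is scale degree 5 — the same note in Db major and Db minor; only the chord quality changes. Stacking thirds in Db minor on Ab gives Ab–Cb–Eb.

Ab Cb Eb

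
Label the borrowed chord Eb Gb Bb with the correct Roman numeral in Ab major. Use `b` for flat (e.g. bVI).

The root Eb is the diatonic 5th degree of Ab major; the borrowing shows in the chord quality. Eb–Gb–Bb is a minor chord — the form found in Ab minor, not the diatonic V (Eb). Borrowed into Ab major it is written v.

v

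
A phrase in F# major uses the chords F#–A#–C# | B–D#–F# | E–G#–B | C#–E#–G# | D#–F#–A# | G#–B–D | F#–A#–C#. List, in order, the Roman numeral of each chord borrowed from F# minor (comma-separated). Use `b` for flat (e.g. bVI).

F# major has the diatonic set F#, G#m, A#m, B, C#, D#m, E#dim. Of the given chords, F#–A#–C# = F#, B–D#–F# = B, C#–E#–G# = C# and D#–F#–A# = D#m are diatonic. E–G#–B is not: scale degree 7 in F# major carries E#dim (vii°). In F# minor the chord on that degree is E, so here it functions as bVII, borrowed from the parallel minor. G#–B–D doesn't fit — on degree 2 F# major would have G#m (ii). G#dim is the degree-2 chord of F# minor, so it is the borrowed ii°.

bVII, ii°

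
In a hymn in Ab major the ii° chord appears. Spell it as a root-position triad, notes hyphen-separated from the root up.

The root, Bb, is scale degree 2 — the same note in Ab major and Ab minor; only the chord quality changes. In Ab minor the chord on Bb is Bb–Db–Fb.

Bb-Db-Fb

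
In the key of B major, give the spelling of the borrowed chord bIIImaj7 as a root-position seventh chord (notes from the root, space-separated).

D F# A C#

bIIImaj7 is built on the lowered scale degree 3. In B major degree 3 is D#; lowered it becomes D. Stacking thirds in B minor on D gives D–F#–A–C#.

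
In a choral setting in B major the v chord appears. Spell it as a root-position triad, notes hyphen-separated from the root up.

F#-A-C#

v is built on scale degree 5, which is F# in both B major and its parallel. In B minor the chord on F# is F#–A–C#.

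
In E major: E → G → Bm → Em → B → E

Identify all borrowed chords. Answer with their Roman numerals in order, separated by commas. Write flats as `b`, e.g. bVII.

bIII, v, i

The diatonic triads in E major are E, F#m, G#m, A, B, C#m, D#dim. Of the given chords, E and B are diatonic. But G (G–B–D) is foreign: the diatonic iii on degree 3 is G#m, whereas G comes from E minor. It is labeled bIII. Bm (B–D–F#) doesn't fit — on degree 5 E major would have B (V). Bm is the degree-5 chord of E minor, so it is the borrowed v. Em (E–G–B) doesn't fit — on degree 1 E major would have E (I). Em is the degree-1 chord of E minor, so it is the borrowed i.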